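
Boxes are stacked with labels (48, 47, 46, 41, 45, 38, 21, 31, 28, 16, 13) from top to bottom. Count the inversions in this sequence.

Element-by-element contributions:
48: 10
47: 9
46: 8
41: 6
45: 6
38: 5
21: 2
31: 3
28: 2
16: 1
13: 0
Sum: 10 + 9 + 8 + 6 + 6 + 5 + 2 + 3 + 2 + 1 + 0 = 52

52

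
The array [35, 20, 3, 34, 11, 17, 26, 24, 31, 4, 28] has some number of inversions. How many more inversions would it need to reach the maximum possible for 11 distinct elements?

27 inversions short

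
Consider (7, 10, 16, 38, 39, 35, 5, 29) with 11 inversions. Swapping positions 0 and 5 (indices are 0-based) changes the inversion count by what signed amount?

+5

Positions 0 and 5 hold 7 and 35; after swapping, the array is [35, 10, 16, 38, 39, 7, 5, 29].
For each element, count later entries that are smaller:
35: 5
10: 2
16: 2
38: 3
39: 3
7: 1
5: 0
29: 0
Sum: 5 + 2 + 2 + 3 + 3 + 1 + 0 + 0 = 16
Change: 16 − 11 = +5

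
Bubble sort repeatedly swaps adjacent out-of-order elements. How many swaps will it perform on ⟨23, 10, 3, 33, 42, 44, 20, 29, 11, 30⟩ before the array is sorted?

The minimum number of adjacent swaps to sort an array equals its inversion count, since every such swap removes exactly one inversion.
Count inversions — for each element, later elements that are smaller:
23: 10, 3, 20, 11 → 4
10: 3 → 1
3: none → 0
33: 20, 29, 11, 30 → 4
42: 20, 29, 11, 30 → 4
44: 20, 29, 11, 30 → 4
20: 11 → 1
29: 11 → 1
11: none → 0
30: none → 0
Total inversions: 4 + 1 + 0 + 4 + 4 + 4 + 1 + 1 + 0 + 0 = 19

19 adjacent swaps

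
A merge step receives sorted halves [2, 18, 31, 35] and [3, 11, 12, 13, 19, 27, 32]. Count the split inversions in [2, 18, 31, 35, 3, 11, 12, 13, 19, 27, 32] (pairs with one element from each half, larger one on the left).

Count, for every r in R, how many entries of L exceed r:
r = 3: 18, 31, 35 → 3
r = 11: 18, 31, 35 → 3
r = 12: 18, 31, 35 → 3
r = 13: 18, 31, 35 → 3
r = 19: 31, 35 → 2
r = 27: 31, 35 → 2
r = 32: 35 → 1
Cross-inversions: 3 + 3 + 3 + 3 + 2 + 2 + 1 = 17

Cross-inversions: 17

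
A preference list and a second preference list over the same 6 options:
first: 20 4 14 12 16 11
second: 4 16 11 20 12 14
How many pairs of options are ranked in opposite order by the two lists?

8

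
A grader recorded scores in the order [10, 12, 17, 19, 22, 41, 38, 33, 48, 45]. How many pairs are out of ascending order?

4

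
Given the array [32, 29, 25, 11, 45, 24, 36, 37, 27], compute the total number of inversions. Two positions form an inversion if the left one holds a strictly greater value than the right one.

For each element, count later entries that are smaller:
32: 5
29: 4
25: 2
11: 0
45: 4
24: 0
36: 1
37: 1
27: 0
Sum: 5 + 4 + 2 + 0 + 4 + 0 + 1 + 1 + 0 = 17

17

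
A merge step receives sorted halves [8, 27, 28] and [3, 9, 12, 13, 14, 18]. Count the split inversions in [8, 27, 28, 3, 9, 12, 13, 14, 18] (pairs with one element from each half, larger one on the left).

13 cross-inversions

Take each right-half value and tally the left-half values above it:
r = 3: 8, 27, 28 → 3
r = 9: 27, 28 → 2
r = 12: 27, 28 → 2
r = 13: 27, 28 → 2
r = 14: 27, 28 → 2
r = 18: 27, 28 → 2
Cross-inversions: 3 + 2 + 2 + 2 + 2 + 2 = 13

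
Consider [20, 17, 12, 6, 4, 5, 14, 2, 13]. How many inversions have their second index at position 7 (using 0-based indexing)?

The element at index 7 is 2.
Elements before it: 20, 17, 12, 6, 4, 5, 14
Those larger than 2: 20, 17, 12, 6, 4, 5, 14

7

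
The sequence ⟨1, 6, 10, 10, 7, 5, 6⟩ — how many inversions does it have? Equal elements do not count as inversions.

Listing every pair i<j with a[i]>a[j] (using 1-based positions):
(2,6): 6 > 5
(3,5): 10 > 7
(3,6): 10 > 5
(3,7): 10 > 6
(4,5): 10 > 7
(4,6): 10 > 5
(4,7): 10 > 6
(5,6): 7 > 5
(5,7): 7 > 6
That's 9 pairs.

There are 9 out-of-order pairs.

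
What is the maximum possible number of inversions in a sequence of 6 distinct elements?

15

The maximum occurs when the array is in strictly decreasing order: every one of the C(6, 2) pairs is inverted.
C(6, 2) = 6·5/2 = 15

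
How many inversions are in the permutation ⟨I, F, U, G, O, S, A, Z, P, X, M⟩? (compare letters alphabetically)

Count, for each position, how many later elements it exceeds:
I → F, G, A → 3
F → A → 1
U → G, O, S, A, P, M → 6
G → A → 1
O → A, M → 2
S → A, P, M → 3
A → none → 0
Z → P, X, M → 3
P → M → 1
X → M → 1
M → none → 0
Sum: 3 + 1 + 6 + 1 + 2 + 3 + 0 + 3 + 1 + 1 + 0 = 21

Out-of-order pairs: 21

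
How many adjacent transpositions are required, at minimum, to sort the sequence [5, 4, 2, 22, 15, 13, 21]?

The minimum number of adjacent swaps to sort an array equals its inversion count, since every such swap removes exactly one inversion.
Count inversions — for each element, later elements that are smaller:
5: 4, 2 → 2
4: 2 → 1
2: none → 0
22: 15, 13, 21 → 3
15: 13 → 1
13: none → 0
21: none → 0
Total inversions: 2 + 1 + 0 + 3 + 1 + 0 + 0 = 7

7 swaps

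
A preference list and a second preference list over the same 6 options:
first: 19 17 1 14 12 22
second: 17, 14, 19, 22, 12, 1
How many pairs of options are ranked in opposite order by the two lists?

6

Assign each item its position (1..6) in the first ordering, then rewrite the second ordering as that position sequence:
positions: 19→1, 17→2, 1→3, 14→4, 12→5, 22→6
second ordering as positions: [2, 4, 1, 6, 5, 3]
Discordant pairs = inversions in this position sequence.
2: 1 → 1
4: 1, 3 → 2
1: 0
6: 5, 3 → 2
5: 3 → 1
3: 0
Total: 1 + 2 + 0 + 2 + 1 + 0 = 6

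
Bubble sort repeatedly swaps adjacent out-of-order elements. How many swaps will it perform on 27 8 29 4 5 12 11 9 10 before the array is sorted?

The minimum number of adjacent swaps to sort an array equals its inversion count, since every such swap removes exactly one inversion.
Count inversions — for each element, later elements that are smaller:
27: 8, 4, 5, 12, 11, 9, 10 → 7
8: 4, 5 → 2
29: 4, 5, 12, 11, 9, 10 → 6
4: none → 0
5: none → 0
12: 11, 9, 10 → 3
11: 9, 10 → 2
9: none → 0
10: none → 0
Total inversions: 7 + 2 + 6 + 0 + 0 + 3 + 2 + 0 + 0 = 20

20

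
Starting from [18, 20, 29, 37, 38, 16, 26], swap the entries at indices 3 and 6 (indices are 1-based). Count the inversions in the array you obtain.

7

Positions 3 and 6 hold 29 and 16; after swapping, the array is [18, 20, 16, 37, 38, 29, 26].
For each element, count later entries that are smaller:
18 → 16 → 1
20 → 16 → 1
16 → none → 0
37 → 29, 26 → 2
38 → 29, 26 → 2
29 → 26 → 1
26 → none → 0
Sum: 1 + 1 + 0 + 2 + 2 + 1 + 0 = 7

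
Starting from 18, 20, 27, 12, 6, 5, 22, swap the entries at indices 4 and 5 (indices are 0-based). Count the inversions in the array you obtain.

12

Positions 4 and 5 hold 6 and 5; after swapping, the array is [18, 20, 27, 12, 5, 6, 22].
Sweep left to right; for each value list the smaller values that follow it:
18: 3
20: 3
27: 4
12: 2
5: 0
6: 0
22: 0
Sum: 3 + 3 + 4 + 2 + 0 + 0 + 0 = 12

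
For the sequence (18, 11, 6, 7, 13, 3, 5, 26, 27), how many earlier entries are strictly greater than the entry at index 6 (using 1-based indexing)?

The element at index 6 is 3.
Elements before it: 18, 11, 6, 7, 13
Those larger than 3: 18, 11, 6, 7, 13

5 such elements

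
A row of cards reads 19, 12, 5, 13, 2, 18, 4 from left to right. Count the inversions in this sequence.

Inversions: 14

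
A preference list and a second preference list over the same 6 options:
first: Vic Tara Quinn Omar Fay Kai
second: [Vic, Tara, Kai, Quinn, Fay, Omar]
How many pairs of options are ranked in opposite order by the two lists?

4 pairs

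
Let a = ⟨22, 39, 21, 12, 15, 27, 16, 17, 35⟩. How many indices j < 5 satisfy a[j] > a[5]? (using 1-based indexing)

3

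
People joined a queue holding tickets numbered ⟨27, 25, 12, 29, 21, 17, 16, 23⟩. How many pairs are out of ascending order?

Count, for each position, how many later elements it exceeds:
27 → 25, 12, 21, 17, 16, 23 → 6
25 → 12, 21, 17, 16, 23 → 5
12 → none → 0
29 → 21, 17, 16, 23 → 4
21 → 17, 16 → 2
17 → 16 → 1
16 → none → 0
23 → none → 0
Sum: 6 + 5 + 0 + 4 + 2 + 1 + 0 + 0 = 18

18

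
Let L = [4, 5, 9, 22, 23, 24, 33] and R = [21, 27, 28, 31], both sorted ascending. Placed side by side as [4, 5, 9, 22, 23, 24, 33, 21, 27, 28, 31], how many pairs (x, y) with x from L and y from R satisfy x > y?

Take each right-half value and tally the left-half values above it:
r = 21: 22, 23, 24, 33 → 4
r = 27: 33 → 1
r = 28: 33 → 1
r = 31: 33 → 1
Cross-inversions: 4 + 1 + 1 + 1 = 7

7 split inversions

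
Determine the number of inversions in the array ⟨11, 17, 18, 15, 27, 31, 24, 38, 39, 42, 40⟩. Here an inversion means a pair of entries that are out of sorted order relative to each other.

5 inversions

For each element, count later entries that are smaller:
11 → none → 0
17 → 15 → 1
18 → 15 → 1
15 → none → 0
27 → 24 → 1
31 → 24 → 1
24 → none → 0
38 → none → 0
39 → none → 0
42 → 40 → 1
40 → none → 0
Sum: 0 + 1 + 1 + 0 + 1 + 1 + 0 + 0 + 0 + 1 + 0 = 5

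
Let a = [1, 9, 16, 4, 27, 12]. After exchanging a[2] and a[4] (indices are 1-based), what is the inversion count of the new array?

3 inversions

Positions 2 and 4 hold 9 and 4; after swapping, the array is [1, 4, 16, 9, 27, 12].
Element-by-element contributions:
1: 0
4: 0
16: 2
9: 0
27: 1
12: 0
Sum: 0 + 0 + 2 + 0 + 1 + 0 = 3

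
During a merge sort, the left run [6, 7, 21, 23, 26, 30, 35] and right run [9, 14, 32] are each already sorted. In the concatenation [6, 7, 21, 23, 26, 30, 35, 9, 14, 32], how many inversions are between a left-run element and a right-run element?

Count, for every r in R, how many entries of L exceed r:
r = 9: 21, 23, 26, 30, 35 → 5
r = 14: 21, 23, 26, 30, 35 → 5
r = 32: 35 → 1
Cross-inversions: 5 + 5 + 1 = 11

11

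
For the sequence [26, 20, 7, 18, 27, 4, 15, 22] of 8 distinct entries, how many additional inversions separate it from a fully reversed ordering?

Maximum inversions for 8 distinct elements is C(8, 2) = 8·7/2 = 28.
Current inversions — for each element, count later smaller elements:
26: 6
20: 4
7: 1
18: 2
27: 3
4: 0
15: 0
22: 0
Current total: 6 + 4 + 1 + 2 + 3 + 0 + 0 + 0 = 16
Shortfall: 28 − 16 = 12

12 inversions short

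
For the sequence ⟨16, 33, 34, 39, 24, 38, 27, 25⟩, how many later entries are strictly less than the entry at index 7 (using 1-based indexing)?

1 such element

The element at index 7 is 27.
Elements after it: 25
Those smaller than 27: 25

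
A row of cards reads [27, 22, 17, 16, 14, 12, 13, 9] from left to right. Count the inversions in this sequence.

27

Sweep left to right; for each value list the smaller values that follow it:
27 → 22, 17, 16, 14, 12, 13, 9 → 7
22 → 17, 16, 14, 12, 13, 9 → 6
17 → 16, 14, 12, 13, 9 → 5
16 → 14, 12, 13, 9 → 4
14 → 12, 13, 9 → 3
12 → 9 → 1
13 → 9 → 1
9 → none → 0
Sum: 7 + 6 + 5 + 4 + 3 + 1 + 1 + 0 = 27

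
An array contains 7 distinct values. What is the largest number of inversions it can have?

The maximum occurs when the array is in strictly decreasing order: every one of the C(7, 2) pairs is inverted.
C(7, 2) = 7·6/2 = 21

There are 21 inversions.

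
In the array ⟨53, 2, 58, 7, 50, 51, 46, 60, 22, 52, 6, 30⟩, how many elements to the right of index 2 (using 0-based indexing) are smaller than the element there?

8 such elements

The element at index 2 is 58.
Elements after it: 7, 50, 51, 46, 60, 22, 52, 6, 30
Those smaller than 58: 7, 50, 51, 46, 22, 52, 6, 30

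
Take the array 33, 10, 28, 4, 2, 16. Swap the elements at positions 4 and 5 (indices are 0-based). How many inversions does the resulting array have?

Positions 4 and 5 hold 2 and 16; after swapping, the array is [33, 10, 28, 4, 16, 2].
Element-by-element contributions:
33 → 10, 28, 4, 16, 2 → 5
10 → 4, 2 → 2
28 → 4, 16, 2 → 3
4 → 2 → 1
16 → 2 → 1
2 → none → 0
Sum: 5 + 2 + 3 + 1 + 1 + 0 = 12

There are 12 inversions.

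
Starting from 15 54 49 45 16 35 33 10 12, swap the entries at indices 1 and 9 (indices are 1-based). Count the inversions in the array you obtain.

26 inversions

Positions 1 and 9 hold 15 and 12; after swapping, the array is [12, 54, 49, 45, 16, 35, 33, 10, 15].
For each element, count later entries that are smaller:
12 → 10 → 1
54 → 49, 45, 16, 35, 33, 10, 15 → 7
49 → 45, 16, 35, 33, 10, 15 → 6
45 → 16, 35, 33, 10, 15 → 5
16 → 10, 15 → 2
35 → 33, 10, 15 → 3
33 → 10, 15 → 2
10 → none → 0
15 → none → 0
Sum: 1 + 7 + 6 + 5 + 2 + 3 + 2 + 0 + 0 = 26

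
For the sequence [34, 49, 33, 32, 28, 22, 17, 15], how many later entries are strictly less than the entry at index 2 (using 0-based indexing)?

5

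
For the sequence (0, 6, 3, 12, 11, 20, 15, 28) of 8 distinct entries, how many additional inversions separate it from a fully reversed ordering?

25 inversions short

Maximum inversions for 8 distinct elements is C(8, 2) = 8·7/2 = 28.
Current inversions — for each element, count later smaller elements:
0: 0
6: 1
3: 0
12: 1
11: 0
20: 1
15: 0
28: 0
Current total: 0 + 1 + 0 + 1 + 0 + 1 + 0 + 0 = 3
Shortfall: 28 − 3 = 25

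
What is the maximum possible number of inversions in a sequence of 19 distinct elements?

171 inversions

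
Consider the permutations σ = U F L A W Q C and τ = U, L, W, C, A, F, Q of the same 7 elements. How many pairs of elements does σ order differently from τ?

7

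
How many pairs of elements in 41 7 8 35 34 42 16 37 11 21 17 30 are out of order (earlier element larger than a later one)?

Inversions: 33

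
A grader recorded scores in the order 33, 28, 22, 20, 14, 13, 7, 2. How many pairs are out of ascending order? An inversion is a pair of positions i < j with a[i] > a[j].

28

Element-by-element contributions:
33 → 28, 22, 20, 14, 13, 7, 2 → 7
28 → 22, 20, 14, 13, 7, 2 → 6
22 → 20, 14, 13, 7, 2 → 5
20 → 14, 13, 7, 2 → 4
14 → 13, 7, 2 → 3
13 → 7, 2 → 2
7 → 2 → 1
2 → none → 0
Sum: 7 + 6 + 5 + 4 + 3 + 2 + 1 + 0 = 28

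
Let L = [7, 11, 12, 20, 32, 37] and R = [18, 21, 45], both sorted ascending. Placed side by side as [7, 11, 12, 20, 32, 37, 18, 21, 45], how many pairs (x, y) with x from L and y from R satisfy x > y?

For each element r of the right run, count left-run elements greater than r:
r = 18: 20, 32, 37 → 3
r = 21: 32, 37 → 2
r = 45: none → 0
Cross-inversions: 3 + 2 + 0 = 5

5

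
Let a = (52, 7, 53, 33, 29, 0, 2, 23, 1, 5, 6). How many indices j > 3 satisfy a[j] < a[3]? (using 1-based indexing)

8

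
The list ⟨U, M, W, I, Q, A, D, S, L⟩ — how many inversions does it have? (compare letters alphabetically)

There are 23 inversions.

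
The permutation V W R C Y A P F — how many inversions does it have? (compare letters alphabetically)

19

Element-by-element contributions:
V: 5
W: 5
R: 4
C: 1
Y: 3
A: 0
P: 1
F: 0
Sum: 5 + 5 + 4 + 1 + 3 + 0 + 1 + 0 = 19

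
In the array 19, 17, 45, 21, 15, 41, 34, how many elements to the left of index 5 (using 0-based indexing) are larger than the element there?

The element at index 5 is 41.
Elements before it: 19, 17, 45, 21, 15
Those larger than 41: 45

1 such element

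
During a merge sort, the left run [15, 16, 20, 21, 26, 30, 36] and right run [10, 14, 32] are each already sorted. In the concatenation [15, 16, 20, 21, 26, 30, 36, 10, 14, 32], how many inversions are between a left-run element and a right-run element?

15

For each element r of the right run, count left-run elements greater than r:
r = 10: 15, 16, 20, 21, 26, 30, 36 → 7
r = 14: 15, 16, 20, 21, 26, 30, 36 → 7
r = 32: 36 → 1
Cross-inversions: 7 + 7 + 1 = 15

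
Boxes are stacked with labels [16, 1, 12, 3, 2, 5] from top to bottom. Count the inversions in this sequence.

Sweep left to right; for each value list the smaller values that follow it:
16 → 1, 12, 3, 2, 5 → 5
1 → none → 0
12 → 3, 2, 5 → 3
3 → 2 → 1
2 → none → 0
5 → none → 0
Sum: 5 + 0 + 3 + 1 + 0 + 0 = 9

9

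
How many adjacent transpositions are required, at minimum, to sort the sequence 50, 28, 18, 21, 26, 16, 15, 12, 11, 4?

42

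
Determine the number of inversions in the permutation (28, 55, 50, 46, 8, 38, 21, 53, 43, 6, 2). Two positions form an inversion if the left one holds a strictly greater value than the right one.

There are 39 out-of-order pairs.

For each element, count later entries that are smaller:
28: 4
55: 9
50: 7
46: 6
8: 2
38: 3
21: 2
53: 3
43: 2
6: 1
2: 0
Sum: 4 + 9 + 7 + 6 + 2 + 3 + 2 + 3 + 2 + 1 + 0 = 39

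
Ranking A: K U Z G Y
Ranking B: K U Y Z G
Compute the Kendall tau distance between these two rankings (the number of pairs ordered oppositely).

Assign each item its position (1..5) in the first ordering, then rewrite the second ordering as that position sequence:
positions: K→1, U→2, Z→3, G→4, Y→5
second ordering as positions: [1, 2, 5, 3, 4]
Discordant pairs = inversions in this position sequence.
1: 0
2: 0
5: 3, 4 → 2
3: 0
4: 0
Total: 0 + 0 + 2 + 0 + 0 = 2

There are 2 discordant pairs.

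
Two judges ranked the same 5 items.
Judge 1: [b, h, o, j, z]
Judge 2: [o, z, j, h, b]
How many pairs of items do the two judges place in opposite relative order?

Assign each item its position (1..5) in the first ordering, then rewrite the second ordering as that position sequence:
positions: b→1, h→2, o→3, j→4, z→5
second ordering as positions: [3, 5, 4, 2, 1]
Discordant pairs = inversions in this position sequence.
3: 2, 1 → 2
5: 4, 2, 1 → 3
4: 2, 1 → 2
2: 1 → 1
1: 0
Total: 2 + 3 + 2 + 1 + 0 = 8

Discordant pairs: 8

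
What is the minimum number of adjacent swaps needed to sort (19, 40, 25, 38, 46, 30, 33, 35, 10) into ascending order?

The minimum number of adjacent swaps to sort an array equals its inversion count, since every such swap removes exactly one inversion.
Count inversions — for each element, later elements that are smaller:
19: 10 → 1
40: 25, 38, 30, 33, 35, 10 → 6
25: 10 → 1
38: 30, 33, 35, 10 → 4
46: 30, 33, 35, 10 → 4
30: 10 → 1
33: 10 → 1
35: 10 → 1
10: none → 0
Total inversions: 1 + 6 + 1 + 4 + 4 + 1 + 1 + 1 + 0 = 19

19 swaps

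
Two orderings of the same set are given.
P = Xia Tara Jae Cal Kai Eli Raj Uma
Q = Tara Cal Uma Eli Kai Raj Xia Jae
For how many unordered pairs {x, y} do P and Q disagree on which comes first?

Assign each item its position (1..8) in the first ordering, then rewrite the second ordering as that position sequence:
positions: Xia→1, Tara→2, Jae→3, Cal→4, Kai→5, Eli→6, Raj→7, Uma→8
second ordering as positions: [2, 4, 8, 6, 5, 7, 1, 3]
Discordant pairs = inversions in this position sequence.
2: 1 → 1
4: 1, 3 → 2
8: 6, 5, 7, 1, 3 → 5
6: 5, 1, 3 → 3
5: 1, 3 → 2
7: 1, 3 → 2
1: 0
3: 0
Total: 1 + 2 + 5 + 3 + 2 + 2 + 0 + 0 = 15

15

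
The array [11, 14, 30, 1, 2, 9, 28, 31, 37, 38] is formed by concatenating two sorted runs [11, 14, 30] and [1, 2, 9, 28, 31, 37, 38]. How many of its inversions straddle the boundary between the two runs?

10

Count, for every r in R, how many entries of L exceed r:
r = 1: 11, 14, 30 → 3
r = 2: 11, 14, 30 → 3
r = 9: 11, 14, 30 → 3
r = 28: 30 → 1
r = 31: none → 0
r = 37: none → 0
r = 38: none → 0
Cross-inversions: 3 + 3 + 3 + 1 + 0 + 0 + 0 = 10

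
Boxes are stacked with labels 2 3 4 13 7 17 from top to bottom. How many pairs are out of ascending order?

1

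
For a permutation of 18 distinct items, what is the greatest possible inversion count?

A reversed (strictly descending) arrangement makes every pair an inversion, giving C(18, 2) inversions.
C(18, 2) = 18·17/2 = 153

There are 153 inversions.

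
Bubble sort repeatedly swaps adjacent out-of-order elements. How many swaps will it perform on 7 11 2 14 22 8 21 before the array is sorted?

Each adjacent swap fixes exactly one inversion, so the minimum swap count equals the number of inversions.
Count inversions — for each element, later elements that are smaller:
7: 2 → 1
11: 2, 8 → 2
2: none → 0
14: 8 → 1
22: 8, 21 → 2
8: none → 0
21: none → 0
Total inversions: 1 + 2 + 0 + 1 + 2 + 0 + 0 = 6

Adjacent swaps: 6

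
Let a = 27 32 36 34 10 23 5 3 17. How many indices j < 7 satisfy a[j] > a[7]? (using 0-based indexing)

7

The element at index 7 is 3.
Elements before it: 27, 32, 36, 34, 10, 23, 5
Those larger than 3: 27, 32, 36, 34, 10, 23, 5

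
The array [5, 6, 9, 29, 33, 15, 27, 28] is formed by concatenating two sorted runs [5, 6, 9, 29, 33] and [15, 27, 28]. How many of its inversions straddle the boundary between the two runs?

For each element r of the right run, count left-run elements greater than r:
r = 15: 29, 33 → 2
r = 27: 29, 33 → 2
r = 28: 29, 33 → 2
Cross-inversions: 2 + 2 + 2 = 6

6 cross-inversions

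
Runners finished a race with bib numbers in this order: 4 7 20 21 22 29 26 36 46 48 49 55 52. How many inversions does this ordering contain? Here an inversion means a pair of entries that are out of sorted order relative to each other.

Count, for each position, how many later elements it exceeds:
4: 0
7: 0
20: 0
21: 0
22: 0
29: 1
26: 0
36: 0
46: 0
48: 0
49: 0
55: 1
52: 0
Sum: 0 + 0 + 0 + 0 + 0 + 1 + 0 + 0 + 0 + 0 + 0 + 1 + 0 = 2

2 inversions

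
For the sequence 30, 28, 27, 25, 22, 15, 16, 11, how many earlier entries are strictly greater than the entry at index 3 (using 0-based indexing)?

3

The element at index 3 is 25.
Elements before it: 30, 28, 27
Those larger than 25: 30, 28, 27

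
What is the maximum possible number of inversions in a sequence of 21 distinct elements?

210 inversions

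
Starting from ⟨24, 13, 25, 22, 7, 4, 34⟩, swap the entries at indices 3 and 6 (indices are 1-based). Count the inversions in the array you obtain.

Positions 3 and 6 hold 25 and 4; after swapping, the array is [24, 13, 4, 22, 7, 25, 34].
Sweep left to right; for each value list the smaller values that follow it:
24: 4
13: 2
4: 0
22: 1
7: 0
25: 0
34: 0
Sum: 4 + 2 + 0 + 1 + 0 + 0 + 0 = 7

7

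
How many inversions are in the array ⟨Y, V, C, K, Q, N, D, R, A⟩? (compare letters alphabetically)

There are 25 inversions.

For each element, count later entries that are smaller:
Y: 8
V: 7
C: 1
K: 2
Q: 3
N: 2
D: 1
R: 1
A: 0
Sum: 8 + 7 + 1 + 2 + 3 + 2 + 1 + 1 + 0 = 25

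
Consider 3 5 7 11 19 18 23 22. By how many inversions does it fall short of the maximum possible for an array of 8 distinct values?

Maximum inversions for 8 distinct elements is C(8, 2) = 8·7/2 = 28.
Current inversions — for each element, count later smaller elements:
3: 0
5: 0
7: 0
11: 0
19: 1
18: 0
23: 1
22: 0
Current total: 0 + 0 + 0 + 0 + 1 + 0 + 1 + 0 = 2
Shortfall: 28 − 2 = 26

26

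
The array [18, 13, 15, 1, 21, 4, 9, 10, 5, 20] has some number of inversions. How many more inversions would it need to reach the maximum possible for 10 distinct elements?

21

Maximum inversions for 10 distinct elements is C(10, 2) = 10·9/2 = 45.
Current inversions — for each element, count later smaller elements:
18: 7
13: 5
15: 5
1: 0
21: 5
4: 0
9: 1
10: 1
5: 0
20: 0
Current total: 7 + 5 + 5 + 0 + 5 + 0 + 1 + 1 + 0 + 0 = 24
Shortfall: 45 − 24 = 21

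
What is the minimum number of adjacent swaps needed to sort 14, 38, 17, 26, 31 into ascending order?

The minimum number of adjacent swaps to sort an array equals its inversion count, since every such swap removes exactly one inversion.
Count inversions — for each element, later elements that are smaller:
14: none → 0
38: 17, 26, 31 → 3
17: none → 0
26: none → 0
31: none → 0
Total inversions: 0 + 3 + 0 + 0 + 0 = 3

3 swaps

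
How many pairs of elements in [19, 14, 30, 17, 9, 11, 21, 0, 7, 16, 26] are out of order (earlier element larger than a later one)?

For each element, count later entries that are smaller:
19 → 14, 17, 9, 11, 0, 7, 16 → 7
14 → 9, 11, 0, 7 → 4
30 → 17, 9, 11, 21, 0, 7, 16, 26 → 8
17 → 9, 11, 0, 7, 16 → 5
9 → 0, 7 → 2
11 → 0, 7 → 2
21 → 0, 7, 16 → 3
0 → none → 0
7 → none → 0
16 → none → 0
26 → none → 0
Sum: 7 + 4 + 8 + 5 + 2 + 2 + 3 + 0 + 0 + 0 + 0 = 31

31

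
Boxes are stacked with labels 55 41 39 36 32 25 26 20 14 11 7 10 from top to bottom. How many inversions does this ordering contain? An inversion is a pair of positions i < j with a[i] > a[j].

There are 64 inversions.

Count, for each position, how many later elements it exceeds:
55 → 41, 39, 36, 32, 25, 26, 20, 14, 11, 7, 10 → 11
41 → 39, 36, 32, 25, 26, 20, 14, 11, 7, 10 → 10
39 → 36, 32, 25, 26, 20, 14, 11, 7, 10 → 9
36 → 32, 25, 26, 20, 14, 11, 7, 10 → 8
32 → 25, 26, 20, 14, 11, 7, 10 → 7
25 → 20, 14, 11, 7, 10 → 5
26 → 20, 14, 11, 7, 10 → 5
20 → 14, 11, 7, 10 → 4
14 → 11, 7, 10 → 3
11 → 7, 10 → 2
7 → none → 0
10 → none → 0
Sum: 11 + 10 + 9 + 8 + 7 + 5 + 5 + 4 + 3 + 2 + 0 + 0 = 64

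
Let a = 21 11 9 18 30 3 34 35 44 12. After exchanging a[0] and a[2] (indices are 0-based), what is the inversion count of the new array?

Positions 0 and 2 hold 21 and 9; after swapping, the array is [9, 11, 21, 18, 30, 3, 34, 35, 44, 12].
Element-by-element contributions:
9 → 3 → 1
11 → 3 → 1
21 → 18, 3, 12 → 3
18 → 3, 12 → 2
30 → 3, 12 → 2
3 → none → 0
34 → 12 → 1
35 → 12 → 1
44 → 12 → 1
12 → none → 0
Sum: 1 + 1 + 3 + 2 + 2 + 0 + 1 + 1 + 1 + 0 = 12

Inversions: 12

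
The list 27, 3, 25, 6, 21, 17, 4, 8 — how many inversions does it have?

18

Element-by-element contributions:
27: 7
3: 0
25: 5
6: 1
21: 3
17: 2
4: 0
8: 0
Sum: 7 + 0 + 5 + 1 + 3 + 2 + 0 + 0 = 18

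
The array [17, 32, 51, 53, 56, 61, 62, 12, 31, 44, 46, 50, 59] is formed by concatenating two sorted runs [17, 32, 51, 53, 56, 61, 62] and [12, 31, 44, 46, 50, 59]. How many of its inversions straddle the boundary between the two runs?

Take each right-half value and tally the left-half values above it:
r = 12: 17, 32, 51, 53, 56, 61, 62 → 7
r = 31: 32, 51, 53, 56, 61, 62 → 6
r = 44: 51, 53, 56, 61, 62 → 5
r = 46: 51, 53, 56, 61, 62 → 5
r = 50: 51, 53, 56, 61, 62 → 5
r = 59: 61, 62 → 2
Cross-inversions: 7 + 6 + 5 + 5 + 5 + 2 = 30

30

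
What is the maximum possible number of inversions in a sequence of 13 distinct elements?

The maximum occurs when the array is in strictly decreasing order: every one of the C(13, 2) pairs is inverted.
C(13, 2) = 13·12/2 = 78

There are 78 inversions.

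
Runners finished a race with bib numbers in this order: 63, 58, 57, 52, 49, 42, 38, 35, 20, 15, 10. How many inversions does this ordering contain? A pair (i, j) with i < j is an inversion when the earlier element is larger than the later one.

Sweep left to right; for each value list the smaller values that follow it:
63 → 58, 57, 52, 49, 42, 38, 35, 20, 15, 10 → 10
58 → 57, 52, 49, 42, 38, 35, 20, 15, 10 → 9
57 → 52, 49, 42, 38, 35, 20, 15, 10 → 8
52 → 49, 42, 38, 35, 20, 15, 10 → 7
49 → 42, 38, 35, 20, 15, 10 → 6
42 → 38, 35, 20, 15, 10 → 5
38 → 35, 20, 15, 10 → 4
35 → 20, 15, 10 → 3
20 → 15, 10 → 2
15 → 10 → 1
10 → none → 0
Sum: 10 + 9 + 8 + 7 + 6 + 5 + 4 + 3 + 2 + 1 + 0 = 55

55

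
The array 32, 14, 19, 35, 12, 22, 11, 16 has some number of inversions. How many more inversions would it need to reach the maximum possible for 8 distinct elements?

10 inversions short

Maximum inversions for 8 distinct elements is C(8, 2) = 8·7/2 = 28.
Current inversions — for each element, count later smaller elements:
32: 6
14: 2
19: 3
35: 4
12: 1
22: 2
11: 0
16: 0
Current total: 6 + 2 + 3 + 4 + 1 + 2 + 0 + 0 = 18
Shortfall: 28 − 18 = 10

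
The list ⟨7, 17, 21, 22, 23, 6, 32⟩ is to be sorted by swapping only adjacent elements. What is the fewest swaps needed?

5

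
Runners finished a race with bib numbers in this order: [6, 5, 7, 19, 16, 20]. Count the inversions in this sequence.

For each element, count later entries that are smaller:
6: 1
5: 0
7: 0
19: 1
16: 0
20: 0
Sum: 1 + 0 + 0 + 1 + 0 + 0 = 2

There are 2 out-of-order pairs.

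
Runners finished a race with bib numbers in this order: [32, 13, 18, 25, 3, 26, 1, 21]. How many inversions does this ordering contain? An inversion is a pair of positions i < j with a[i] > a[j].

17

For each element, count later entries that are smaller:
32 → 13, 18, 25, 3, 26, 1, 21 → 7
13 → 3, 1 → 2
18 → 3, 1 → 2
25 → 3, 1, 21 → 3
3 → 1 → 1
26 → 1, 21 → 2
1 → none → 0
21 → none → 0
Sum: 7 + 2 + 2 + 3 + 1 + 2 + 0 + 0 = 17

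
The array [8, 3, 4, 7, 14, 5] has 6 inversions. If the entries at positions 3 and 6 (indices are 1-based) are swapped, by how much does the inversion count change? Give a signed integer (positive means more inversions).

+1

Positions 3 and 6 hold 4 and 5; after swapping, the array is [8, 3, 5, 7, 14, 4].
Count, for each position, how many later elements it exceeds:
8 → 3, 5, 7, 4 → 4
3 → none → 0
5 → 4 → 1
7 → 4 → 1
14 → 4 → 1
4 → none → 0
Sum: 4 + 0 + 1 + 1 + 1 + 0 = 7
Change: 7 − 6 = +1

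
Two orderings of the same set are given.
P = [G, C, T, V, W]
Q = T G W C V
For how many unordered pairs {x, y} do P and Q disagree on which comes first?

Assign each item its position (1..5) in the first ordering, then rewrite the second ordering as that position sequence:
positions: G→1, C→2, T→3, V→4, W→5
second ordering as positions: [3, 1, 5, 2, 4]
Discordant pairs = inversions in this position sequence.
3: 1, 2 → 2
1: 0
5: 2, 4 → 2
2: 0
4: 0
Total: 2 + 0 + 2 + 0 + 0 = 4

4 disagreeing pairs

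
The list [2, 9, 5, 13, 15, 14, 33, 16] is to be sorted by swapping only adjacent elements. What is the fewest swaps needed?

The minimum number of adjacent swaps to sort an array equals its inversion count, since every such swap removes exactly one inversion.
Count inversions — for each element, later elements that are smaller:
2: none → 0
9: 5 → 1
5: none → 0
13: none → 0
15: 14 → 1
14: none → 0
33: 16 → 1
16: none → 0
Total inversions: 0 + 1 + 0 + 0 + 1 + 0 + 1 + 0 = 3

3 adjacent swaps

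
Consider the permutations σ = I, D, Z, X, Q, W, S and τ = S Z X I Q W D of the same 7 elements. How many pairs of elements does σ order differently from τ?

12 discordant pairs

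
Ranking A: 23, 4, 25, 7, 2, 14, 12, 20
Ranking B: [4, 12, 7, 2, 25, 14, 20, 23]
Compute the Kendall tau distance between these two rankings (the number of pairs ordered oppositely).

Assign each item its position (1..8) in the first ordering, then rewrite the second ordering as that position sequence:
positions: 23→1, 4→2, 25→3, 7→4, 2→5, 14→6, 12→7, 20→8
second ordering as positions: [2, 7, 4, 5, 3, 6, 8, 1]
Discordant pairs = inversions in this position sequence.
2: 1 → 1
7: 4, 5, 3, 6, 1 → 5
4: 3, 1 → 2
5: 3, 1 → 2
3: 1 → 1
6: 1 → 1
8: 1 → 1
1: 0
Total: 1 + 5 + 2 + 2 + 1 + 1 + 1 + 0 = 13

Discordant pairs: 13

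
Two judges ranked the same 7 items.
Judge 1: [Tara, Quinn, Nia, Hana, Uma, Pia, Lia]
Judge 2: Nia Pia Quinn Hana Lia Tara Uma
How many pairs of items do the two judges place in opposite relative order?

10

Assign each item its position (1..7) in the first ordering, then rewrite the second ordering as that position sequence:
positions: Tara→1, Quinn→2, Nia→3, Hana→4, Uma→5, Pia→6, Lia→7
second ordering as positions: [3, 6, 2, 4, 7, 1, 5]
Discordant pairs = inversions in this position sequence.
3: 2, 1 → 2
6: 2, 4, 1, 5 → 4
2: 1 → 1
4: 1 → 1
7: 1, 5 → 2
1: 0
5: 0
Total: 2 + 4 + 1 + 1 + 2 + 0 + 0 = 10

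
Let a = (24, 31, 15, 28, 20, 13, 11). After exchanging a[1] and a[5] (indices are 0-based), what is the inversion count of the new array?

Positions 1 and 5 hold 31 and 13; after swapping, the array is [24, 13, 15, 28, 20, 31, 11].
Element-by-element contributions:
24 → 13, 15, 20, 11 → 4
13 → 11 → 1
15 → 11 → 1
28 → 20, 11 → 2
20 → 11 → 1
31 → 11 → 1
11 → none → 0
Sum: 4 + 1 + 1 + 2 + 1 + 1 + 0 = 10

10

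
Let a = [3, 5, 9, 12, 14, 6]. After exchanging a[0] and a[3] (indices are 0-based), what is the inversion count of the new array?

Positions 0 and 3 hold 3 and 12; after swapping, the array is [12, 5, 9, 3, 14, 6].
For each element, count later entries that are smaller:
12: 4
5: 1
9: 2
3: 0
14: 1
6: 0
Sum: 4 + 1 + 2 + 0 + 1 + 0 = 8

8 inversions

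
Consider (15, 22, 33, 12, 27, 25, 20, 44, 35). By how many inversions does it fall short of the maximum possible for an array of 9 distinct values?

25 inversions short

Maximum inversions for 9 distinct elements is C(9, 2) = 9·8/2 = 36.
Current inversions — for each element, count later smaller elements:
15: 1
22: 2
33: 4
12: 0
27: 2
25: 1
20: 0
44: 1
35: 0
Current total: 1 + 2 + 4 + 0 + 2 + 1 + 0 + 1 + 0 = 11
Shortfall: 36 − 11 = 25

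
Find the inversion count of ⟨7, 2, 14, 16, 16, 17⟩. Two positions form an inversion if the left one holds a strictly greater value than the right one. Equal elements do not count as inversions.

1 out-of-order pair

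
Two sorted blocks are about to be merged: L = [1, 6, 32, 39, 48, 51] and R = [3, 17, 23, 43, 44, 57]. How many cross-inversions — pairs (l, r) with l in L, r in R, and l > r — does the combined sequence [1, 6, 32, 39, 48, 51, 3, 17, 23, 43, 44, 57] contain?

17 cross-inversions

Take each right-half value and tally the left-half values above it:
r = 3: 6, 32, 39, 48, 51 → 5
r = 17: 32, 39, 48, 51 → 4
r = 23: 32, 39, 48, 51 → 4
r = 43: 48, 51 → 2
r = 44: 48, 51 → 2
r = 57: none → 0
Cross-inversions: 5 + 4 + 4 + 2 + 2 + 0 = 17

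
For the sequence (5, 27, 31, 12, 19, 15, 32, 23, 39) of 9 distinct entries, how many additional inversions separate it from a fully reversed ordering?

Maximum inversions for 9 distinct elements is C(9, 2) = 9·8/2 = 36.
Current inversions — for each element, count later smaller elements:
5: 0
27: 4
31: 4
12: 0
19: 1
15: 0
32: 1
23: 0
39: 0
Current total: 0 + 4 + 4 + 0 + 1 + 0 + 1 + 0 + 0 = 10
Shortfall: 36 − 10 = 26

26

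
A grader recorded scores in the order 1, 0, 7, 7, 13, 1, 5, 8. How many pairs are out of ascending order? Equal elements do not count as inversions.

8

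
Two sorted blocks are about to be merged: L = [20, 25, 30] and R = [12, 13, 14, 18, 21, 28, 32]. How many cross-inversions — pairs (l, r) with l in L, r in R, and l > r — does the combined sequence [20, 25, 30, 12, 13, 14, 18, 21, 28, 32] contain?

15

Count, for every r in R, how many entries of L exceed r:
r = 12: 20, 25, 30 → 3
r = 13: 20, 25, 30 → 3
r = 14: 20, 25, 30 → 3
r = 18: 20, 25, 30 → 3
r = 21: 25, 30 → 2
r = 28: 30 → 1
r = 32: none → 0
Cross-inversions: 3 + 3 + 3 + 3 + 2 + 1 + 0 = 15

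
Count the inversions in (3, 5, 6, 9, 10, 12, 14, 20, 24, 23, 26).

1 out-of-order pair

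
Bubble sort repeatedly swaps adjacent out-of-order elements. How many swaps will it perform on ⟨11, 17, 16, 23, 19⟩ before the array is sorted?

Minimum adjacent swaps = number of inversions (each swap of adjacent out-of-order elements removes one inversion and no swap can remove more).
Count inversions — for each element, later elements that are smaller:
11: none → 0
17: 16 → 1
16: none → 0
23: 19 → 1
19: none → 0
Total inversions: 0 + 1 + 0 + 1 + 0 = 2

2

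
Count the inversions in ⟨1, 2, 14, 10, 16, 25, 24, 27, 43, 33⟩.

Out-of-order pairs: 3

Sweep left to right; for each value list the smaller values that follow it:
1: 0
2: 0
14: 1
10: 0
16: 0
25: 1
24: 0
27: 0
43: 1
33: 0
Sum: 0 + 0 + 1 + 0 + 0 + 1 + 0 + 0 + 1 + 0 = 3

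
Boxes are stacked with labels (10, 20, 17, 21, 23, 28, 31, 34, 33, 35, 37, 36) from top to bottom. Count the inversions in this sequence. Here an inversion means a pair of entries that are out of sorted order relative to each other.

3

Count, for each position, how many later elements it exceeds:
10 → none → 0
20 → 17 → 1
17 → none → 0
21 → none → 0
23 → none → 0
28 → none → 0
31 → none → 0
34 → 33 → 1
33 → none → 0
35 → none → 0
37 → 36 → 1
36 → none → 0
Sum: 0 + 1 + 0 + 0 + 0 + 0 + 0 + 1 + 0 + 0 + 1 + 0 = 3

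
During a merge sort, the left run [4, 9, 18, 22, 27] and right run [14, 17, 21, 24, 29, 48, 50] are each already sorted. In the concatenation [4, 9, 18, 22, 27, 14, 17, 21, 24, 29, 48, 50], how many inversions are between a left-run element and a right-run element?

Take each right-half value and tally the left-half values above it:
r = 14: 18, 22, 27 → 3
r = 17: 18, 22, 27 → 3
r = 21: 22, 27 → 2
r = 24: 27 → 1
r = 29: none → 0
r = 48: none → 0
r = 50: none → 0
Cross-inversions: 3 + 3 + 2 + 1 + 0 + 0 + 0 = 9

9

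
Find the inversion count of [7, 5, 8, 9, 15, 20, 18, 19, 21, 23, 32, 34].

3 inversions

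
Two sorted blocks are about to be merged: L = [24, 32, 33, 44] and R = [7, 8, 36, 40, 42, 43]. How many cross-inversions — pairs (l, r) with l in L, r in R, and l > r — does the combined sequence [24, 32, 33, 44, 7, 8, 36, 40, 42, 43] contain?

Count, for every r in R, how many entries of L exceed r:
r = 7: 24, 32, 33, 44 → 4
r = 8: 24, 32, 33, 44 → 4
r = 36: 44 → 1
r = 40: 44 → 1
r = 42: 44 → 1
r = 43: 44 → 1
Cross-inversions: 4 + 4 + 1 + 1 + 1 + 1 = 12

There are 12 cross-inversions.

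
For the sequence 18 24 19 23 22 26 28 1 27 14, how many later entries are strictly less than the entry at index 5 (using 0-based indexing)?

The element at index 5 is 26.
Elements after it: 28, 1, 27, 14
Those smaller than 26: 1, 14

2 such elements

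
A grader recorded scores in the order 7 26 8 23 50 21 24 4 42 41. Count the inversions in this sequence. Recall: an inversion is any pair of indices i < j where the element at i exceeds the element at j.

17 out-of-order pairs

Count, for each position, how many later elements it exceeds:
7 → 4 → 1
26 → 8, 23, 21, 24, 4 → 5
8 → 4 → 1
23 → 21, 4 → 2
50 → 21, 24, 4, 42, 41 → 5
21 → 4 → 1
24 → 4 → 1
4 → none → 0
42 → 41 → 1
41 → none → 0
Sum: 1 + 5 + 1 + 2 + 5 + 1 + 1 + 0 + 1 + 0 = 17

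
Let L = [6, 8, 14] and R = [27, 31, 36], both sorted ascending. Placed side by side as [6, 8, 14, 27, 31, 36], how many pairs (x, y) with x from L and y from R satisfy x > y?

0 cross-inversions

Take each right-half value and tally the left-half values above it:
r = 27: none → 0
r = 31: none → 0
r = 36: none → 0
Cross-inversions: 0 + 0 + 0 = 0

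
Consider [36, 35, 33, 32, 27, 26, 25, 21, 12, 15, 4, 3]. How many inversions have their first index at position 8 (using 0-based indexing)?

The element at index 8 is 12.
Elements after it: 15, 4, 3
Those smaller than 12: 4, 3

2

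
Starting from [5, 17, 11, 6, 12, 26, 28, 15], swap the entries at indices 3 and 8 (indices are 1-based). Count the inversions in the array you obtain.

10 inversions

Positions 3 and 8 hold 11 and 15; after swapping, the array is [5, 17, 15, 6, 12, 26, 28, 11].
Count, for each position, how many later elements it exceeds:
5 → none → 0
17 → 15, 6, 12, 11 → 4
15 → 6, 12, 11 → 3
6 → none → 0
12 → 11 → 1
26 → 11 → 1
28 → 11 → 1
11 → none → 0
Sum: 0 + 4 + 3 + 0 + 1 + 1 + 1 + 0 = 10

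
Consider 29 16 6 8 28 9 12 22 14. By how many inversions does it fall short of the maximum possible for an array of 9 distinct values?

18

Maximum inversions for 9 distinct elements is C(9, 2) = 9·8/2 = 36.
Current inversions — for each element, count later smaller elements:
29: 8
16: 5
6: 0
8: 0
28: 4
9: 0
12: 0
22: 1
14: 0
Current total: 8 + 5 + 0 + 0 + 4 + 0 + 0 + 1 + 0 = 18
Shortfall: 36 − 18 = 18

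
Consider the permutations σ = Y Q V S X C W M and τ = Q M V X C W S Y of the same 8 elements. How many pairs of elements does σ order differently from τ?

15

Assign each item its position (1..8) in the first ordering, then rewrite the second ordering as that position sequence:
positions: Y→1, Q→2, V→3, S→4, X→5, C→6, W→7, M→8
second ordering as positions: [2, 8, 3, 5, 6, 7, 4, 1]
Discordant pairs = inversions in this position sequence.
2: 1 → 1
8: 3, 5, 6, 7, 4, 1 → 6
3: 1 → 1
5: 4, 1 → 2
6: 4, 1 → 2
7: 4, 1 → 2
4: 1 → 1
1: 0
Total: 1 + 6 + 1 + 2 + 2 + 2 + 1 + 0 = 15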